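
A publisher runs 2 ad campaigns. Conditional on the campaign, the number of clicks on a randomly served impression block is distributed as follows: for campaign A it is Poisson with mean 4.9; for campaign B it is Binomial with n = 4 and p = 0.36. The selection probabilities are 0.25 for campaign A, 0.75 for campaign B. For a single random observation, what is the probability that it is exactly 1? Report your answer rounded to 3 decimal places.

Conditional on each campaign, P(X = 1): A: 0.0364883; B: 0.377487.
By total probability, P(X = 1) = 0.25·0.0364883 + 0.75·0.377487 = 0.292238.

0.292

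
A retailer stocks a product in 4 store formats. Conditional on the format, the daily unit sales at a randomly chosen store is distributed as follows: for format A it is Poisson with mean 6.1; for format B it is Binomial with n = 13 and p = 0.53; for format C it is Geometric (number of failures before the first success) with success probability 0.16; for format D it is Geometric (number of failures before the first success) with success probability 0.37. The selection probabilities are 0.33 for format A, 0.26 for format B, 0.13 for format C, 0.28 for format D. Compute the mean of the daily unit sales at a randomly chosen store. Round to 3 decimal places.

4.964

Component means — A: 6.1; B: 6.89; C: 5.25; D: 1.7027.
E[X] = 0.33·6.1 + 0.26·6.89 + 0.13·5.25 + 0.28·1.7027 = 4.96366.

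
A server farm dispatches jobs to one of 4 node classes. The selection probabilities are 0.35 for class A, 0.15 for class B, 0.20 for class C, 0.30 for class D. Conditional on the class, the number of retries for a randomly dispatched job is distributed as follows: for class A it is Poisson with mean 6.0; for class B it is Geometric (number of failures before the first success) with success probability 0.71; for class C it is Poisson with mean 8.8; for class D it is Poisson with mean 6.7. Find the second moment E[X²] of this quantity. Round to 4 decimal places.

47.5363

For each component E[X²] = Var + (mean)², giving A: 42; B: 0.742115; C: 86.24; D: 51.59.
Overall E[X²] = 0.35·42 + 0.15·0.742115 + 0.2·86.24 + 0.3·51.59 = 47.5363.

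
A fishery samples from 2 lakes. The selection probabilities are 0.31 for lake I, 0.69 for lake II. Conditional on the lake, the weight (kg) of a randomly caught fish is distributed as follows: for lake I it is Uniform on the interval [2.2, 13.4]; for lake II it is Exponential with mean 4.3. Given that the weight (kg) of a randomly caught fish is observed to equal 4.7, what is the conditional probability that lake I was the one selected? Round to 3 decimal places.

Likelihoods f(4.7 | ·): I: 0.0892857; II: 0.0779539.
Posterior ∝ prior × likelihood. Numerator for I: 0.31·0.0892857 = 0.0276786.
Normalizing constant: 0.31·0.0892857 + 0.69·0.0779539 = 0.0814667.
P(I | observation) = 0.0276786 / 0.0814667 = 0.339753.

0.340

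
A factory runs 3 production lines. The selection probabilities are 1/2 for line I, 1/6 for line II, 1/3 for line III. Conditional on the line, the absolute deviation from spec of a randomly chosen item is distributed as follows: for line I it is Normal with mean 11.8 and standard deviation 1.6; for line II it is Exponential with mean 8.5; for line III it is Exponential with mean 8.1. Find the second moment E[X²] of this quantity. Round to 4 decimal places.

138.7233

For each component E[X²] = Var + (mean)², giving I: 141.8; II: 144.5; III: 131.22.
Overall E[X²] = 0.5·141.8 + 0.166667·144.5 + 0.333333·131.22 = 138.723.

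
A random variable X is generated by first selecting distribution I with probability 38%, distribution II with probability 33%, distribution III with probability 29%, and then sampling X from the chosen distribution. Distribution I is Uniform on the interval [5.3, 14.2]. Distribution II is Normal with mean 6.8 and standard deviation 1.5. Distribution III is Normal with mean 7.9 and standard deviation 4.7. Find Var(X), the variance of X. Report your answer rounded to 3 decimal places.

11.241

Per component, I: μ=9.75, E[X²]=101.663; II: μ=6.8, E[X²]=48.49; III: μ=7.9, E[X²]=84.5.
E[X] = 0.38·9.75 + 0.33·6.8 + 0.29·7.9 = 8.24.
E[X²] = 0.38·101.663 + 0.33·48.49 + 0.29·84.5 = 79.1388.
Var(X) = E[X²] − (E[X])² = 79.1388 − 67.8976 = 11.2412.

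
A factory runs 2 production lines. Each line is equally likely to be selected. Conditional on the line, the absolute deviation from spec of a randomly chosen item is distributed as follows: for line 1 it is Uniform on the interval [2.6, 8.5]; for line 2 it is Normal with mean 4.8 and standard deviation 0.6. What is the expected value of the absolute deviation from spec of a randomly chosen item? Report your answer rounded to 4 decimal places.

5.1750

Component means — 1: 5.55; 2: 4.8.
E[X] = 0.5·5.55 + 0.5·4.8 = 5.175.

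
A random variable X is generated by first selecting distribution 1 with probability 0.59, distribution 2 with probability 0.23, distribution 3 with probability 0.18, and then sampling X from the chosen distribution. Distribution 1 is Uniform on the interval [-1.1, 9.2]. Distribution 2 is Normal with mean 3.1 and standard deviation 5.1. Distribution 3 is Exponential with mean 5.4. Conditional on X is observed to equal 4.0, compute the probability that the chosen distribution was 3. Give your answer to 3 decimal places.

0.175

Likelihoods f(4.0 | ·): 1: 0.0970874; 2: 0.0770154; 3: 0.088289.
Posterior ∝ prior × likelihood. Numerator for 3: 0.18·0.088289 = 0.015892.
Normalizing constant: 0.59·0.0970874 + 0.23·0.0770154 + 0.18·0.088289 = 0.0908871.
P(3 | observation) = 0.015892 / 0.0908871 = 0.174855.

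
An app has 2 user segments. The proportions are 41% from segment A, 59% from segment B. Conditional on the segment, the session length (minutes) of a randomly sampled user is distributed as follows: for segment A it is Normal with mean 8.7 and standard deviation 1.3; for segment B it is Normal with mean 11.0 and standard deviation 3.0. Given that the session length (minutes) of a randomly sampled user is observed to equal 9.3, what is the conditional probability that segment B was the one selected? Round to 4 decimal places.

0.3714

Likelihoods f(9.3 | ·): A: 0.275874; B: 0.113256.
Posterior ∝ prior × likelihood. Numerator for B: 0.59·0.113256 = 0.0668209.
Normalizing constant: 0.41·0.275874 + 0.59·0.113256 = 0.179929.
P(B | observation) = 0.0668209 / 0.179929 = 0.371373.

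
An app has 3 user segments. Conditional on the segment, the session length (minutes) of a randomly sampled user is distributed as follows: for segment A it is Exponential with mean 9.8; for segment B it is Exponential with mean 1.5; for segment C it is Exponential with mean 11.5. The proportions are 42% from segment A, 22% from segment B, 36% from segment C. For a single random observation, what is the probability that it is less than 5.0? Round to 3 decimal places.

Conditional on each segment, P(X < 5.0): A: 0.399627; B: 0.964326; C: 0.352595.
By total probability, P(X < 5.0) = 0.42·0.399627 + 0.22·0.964326 + 0.36·0.352595 = 0.506929.

0.507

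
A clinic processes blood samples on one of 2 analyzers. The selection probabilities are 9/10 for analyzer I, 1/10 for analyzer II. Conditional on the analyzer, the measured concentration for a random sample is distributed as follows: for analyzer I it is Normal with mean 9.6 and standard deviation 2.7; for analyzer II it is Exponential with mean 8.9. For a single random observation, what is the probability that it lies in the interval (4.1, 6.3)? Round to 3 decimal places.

0.095

Conditional on each analyzer, P(4.1 < X < 6.3): I: 0.0899886; II: 0.138163.
By total probability, P(4.1 < X < 6.3) = 0.9·0.0899886 + 0.1·0.138163 = 0.0948061.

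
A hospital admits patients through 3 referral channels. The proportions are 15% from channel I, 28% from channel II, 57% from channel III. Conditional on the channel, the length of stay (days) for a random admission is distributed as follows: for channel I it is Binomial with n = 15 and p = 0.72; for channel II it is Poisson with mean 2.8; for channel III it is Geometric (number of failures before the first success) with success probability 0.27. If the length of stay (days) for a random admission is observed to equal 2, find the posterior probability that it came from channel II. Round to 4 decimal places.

0.4487

Likelihoods P(X=2 | ·): I: 3.53923e-06; II: 0.238375; III: 0.143883.
Posterior ∝ prior × likelihood. Numerator for II: 0.28·0.238375 = 0.0667451.
Normalizing constant: 0.15·3.53923e-06 + 0.28·0.238375 + 0.57·0.143883 = 0.148759.
P(II | observation) = 0.0667451 / 0.148759 = 0.44868.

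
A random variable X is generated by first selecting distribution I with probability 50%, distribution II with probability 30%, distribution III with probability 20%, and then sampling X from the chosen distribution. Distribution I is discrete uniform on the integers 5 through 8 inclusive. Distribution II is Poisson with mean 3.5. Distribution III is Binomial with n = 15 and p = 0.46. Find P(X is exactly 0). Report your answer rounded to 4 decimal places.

0.0091

Conditional on each component, P(X = 0): I: 0; II: 0.0301974; III: 9.68069e-05.
By total probability, P(X = 0) = 0.5·0 + 0.3·0.0301974 + 0.2·9.68069e-05 = 0.00907858.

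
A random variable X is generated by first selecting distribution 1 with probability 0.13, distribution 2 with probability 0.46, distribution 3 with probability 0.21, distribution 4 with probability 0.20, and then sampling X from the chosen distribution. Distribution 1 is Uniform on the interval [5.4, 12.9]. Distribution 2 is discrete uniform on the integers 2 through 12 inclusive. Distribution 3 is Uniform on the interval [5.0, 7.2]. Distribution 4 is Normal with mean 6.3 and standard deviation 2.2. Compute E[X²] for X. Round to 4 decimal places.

For each component E[X²] = Var + (mean)², giving 1: 88.41; 2: 59; 3: 37.6133; 4: 44.53.
Overall E[X²] = 0.13·88.41 + 0.46·59 + 0.21·37.6133 + 0.2·44.53 = 55.4381.

55.4381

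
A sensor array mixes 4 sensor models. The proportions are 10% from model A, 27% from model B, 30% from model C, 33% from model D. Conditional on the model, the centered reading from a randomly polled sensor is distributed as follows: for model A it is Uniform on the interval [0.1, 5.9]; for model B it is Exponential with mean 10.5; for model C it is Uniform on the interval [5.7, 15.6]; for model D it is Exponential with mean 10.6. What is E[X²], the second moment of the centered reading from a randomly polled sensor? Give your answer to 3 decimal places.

171.350

For each component E[X²] = Var + (mean)², giving A: 11.8033; B: 220.5; C: 121.59; D: 224.72.
Overall E[X²] = 0.1·11.8033 + 0.27·220.5 + 0.3·121.59 + 0.33·224.72 = 171.35.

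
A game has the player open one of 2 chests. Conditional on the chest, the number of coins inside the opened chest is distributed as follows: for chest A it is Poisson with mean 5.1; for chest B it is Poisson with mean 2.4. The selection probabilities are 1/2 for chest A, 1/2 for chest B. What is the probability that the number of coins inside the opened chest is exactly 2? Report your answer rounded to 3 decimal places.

Conditional on each chest, P(X = 2): A: 0.0792882; B: 0.261268.
By total probability, P(X = 2) = 0.5·0.0792882 + 0.5·0.261268 = 0.170278.

0.170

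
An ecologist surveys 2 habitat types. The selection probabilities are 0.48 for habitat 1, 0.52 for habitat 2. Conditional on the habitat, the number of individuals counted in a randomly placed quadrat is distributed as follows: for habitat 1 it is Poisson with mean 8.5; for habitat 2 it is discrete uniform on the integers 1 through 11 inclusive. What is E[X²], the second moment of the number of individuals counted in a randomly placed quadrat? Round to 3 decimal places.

For each component E[X²] = Var + (mean)², giving 1: 80.75; 2: 46.
Overall E[X²] = 0.48·80.75 + 0.52·46 = 62.68.

62.680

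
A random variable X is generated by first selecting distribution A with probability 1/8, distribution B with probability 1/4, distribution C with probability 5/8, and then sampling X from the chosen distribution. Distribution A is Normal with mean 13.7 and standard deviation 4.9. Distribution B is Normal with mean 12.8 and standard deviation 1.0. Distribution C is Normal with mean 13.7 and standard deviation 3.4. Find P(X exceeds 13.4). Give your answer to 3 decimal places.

Conditional on each component, P(X > 13.4): A: 0.52441; B: 0.274253; C: 0.535155.
By total probability, P(X > 13.4) = 0.125·0.52441 + 0.25·0.274253 + 0.625·0.535155 = 0.468586.

0.469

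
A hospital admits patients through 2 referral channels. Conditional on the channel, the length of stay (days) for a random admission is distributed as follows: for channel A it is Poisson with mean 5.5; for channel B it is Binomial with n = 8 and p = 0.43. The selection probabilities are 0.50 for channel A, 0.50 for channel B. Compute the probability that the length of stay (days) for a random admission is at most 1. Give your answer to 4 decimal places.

0.0525

Conditional on each channel, P(X ≤ 1): A: 0.026564; B: 0.0783914.
By total probability, P(X ≤ 1) = 0.5·0.026564 + 0.5·0.0783914 = 0.0524777.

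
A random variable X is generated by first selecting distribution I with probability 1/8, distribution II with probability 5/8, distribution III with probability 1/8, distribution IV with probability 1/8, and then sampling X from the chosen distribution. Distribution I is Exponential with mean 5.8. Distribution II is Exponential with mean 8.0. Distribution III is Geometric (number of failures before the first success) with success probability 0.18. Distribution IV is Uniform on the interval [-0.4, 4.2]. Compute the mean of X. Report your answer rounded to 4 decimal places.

6.5319

Component means — I: 5.8; II: 8; III: 4.55556; IV: 1.9.
E[X] = 0.125·5.8 + 0.625·8 + 0.125·4.55556 + 0.125·1.9 = 6.53194.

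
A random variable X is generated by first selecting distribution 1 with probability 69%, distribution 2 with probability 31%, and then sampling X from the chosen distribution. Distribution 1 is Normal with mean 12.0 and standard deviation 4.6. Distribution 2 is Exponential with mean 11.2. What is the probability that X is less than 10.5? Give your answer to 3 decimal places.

Conditional on each component, P(X < 10.5): 1: 0.372179; 2: 0.608394.
By total probability, P(X < 10.5) = 0.69·0.372179 + 0.31·0.608394 = 0.445406.

0.445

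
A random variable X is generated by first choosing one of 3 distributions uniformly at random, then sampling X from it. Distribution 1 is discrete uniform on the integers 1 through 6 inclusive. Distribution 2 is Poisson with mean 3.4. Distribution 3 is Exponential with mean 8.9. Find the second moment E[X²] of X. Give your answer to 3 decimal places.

For each component E[X²] = Var + (mean)², giving 1: 15.1667; 2: 14.96; 3: 158.42.
Overall E[X²] = 0.333333·15.1667 + 0.333333·14.96 + 0.333333·158.42 = 62.8489.

62.849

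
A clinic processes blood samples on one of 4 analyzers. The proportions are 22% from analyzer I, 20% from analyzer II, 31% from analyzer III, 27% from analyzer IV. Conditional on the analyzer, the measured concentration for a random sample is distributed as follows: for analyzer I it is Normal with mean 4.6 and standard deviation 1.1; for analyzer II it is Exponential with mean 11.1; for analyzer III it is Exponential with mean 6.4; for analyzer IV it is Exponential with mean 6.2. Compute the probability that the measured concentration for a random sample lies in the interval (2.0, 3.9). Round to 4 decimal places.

0.1919

Conditional on each analyzer, P(2.0 < X < 3.9): I: 0.253221; II: 0.131383; III: 0.187925; IV: 0.19117.
By total probability, P(2.0 < X < 3.9) = 0.22·0.253221 + 0.2·0.131383 + 0.31·0.187925 + 0.27·0.19117 = 0.191858.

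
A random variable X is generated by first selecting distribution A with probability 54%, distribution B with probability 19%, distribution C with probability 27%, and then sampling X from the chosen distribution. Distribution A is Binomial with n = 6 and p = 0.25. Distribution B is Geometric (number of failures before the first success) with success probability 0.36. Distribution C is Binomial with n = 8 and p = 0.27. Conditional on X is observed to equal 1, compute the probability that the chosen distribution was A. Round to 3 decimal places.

0.640

Likelihoods P(X=1 | ·): A: 0.355957; B: 0.2304; C: 0.238624.
Posterior ∝ prior × likelihood. Numerator for A: 0.54·0.355957 = 0.192217.
Normalizing constant: 0.54·0.355957 + 0.19·0.2304 + 0.27·0.238624 = 0.300421.
P(A | observation) = 0.192217 / 0.300421 = 0.639824.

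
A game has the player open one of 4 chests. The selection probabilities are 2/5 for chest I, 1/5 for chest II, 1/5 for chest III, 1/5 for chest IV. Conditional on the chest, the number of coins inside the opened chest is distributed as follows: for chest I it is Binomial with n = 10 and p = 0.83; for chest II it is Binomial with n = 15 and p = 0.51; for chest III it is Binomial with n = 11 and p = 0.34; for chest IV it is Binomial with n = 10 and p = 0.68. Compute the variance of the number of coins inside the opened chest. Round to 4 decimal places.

5.1352

Per component, I: μ=8.3, E[X²]=70.301; II: μ=7.65, E[X²]=62.271; III: μ=3.74, E[X²]=16.456; IV: μ=6.8, E[X²]=48.416.
E[X] = 0.4·8.3 + 0.2·7.65 + 0.2·3.74 + 0.2·6.8 = 6.958.
E[X²] = 0.4·70.301 + 0.2·62.271 + 0.2·16.456 + 0.2·48.416 = 53.549.
Var(X) = E[X²] − (E[X])² = 53.549 − 48.4138 = 5.13524.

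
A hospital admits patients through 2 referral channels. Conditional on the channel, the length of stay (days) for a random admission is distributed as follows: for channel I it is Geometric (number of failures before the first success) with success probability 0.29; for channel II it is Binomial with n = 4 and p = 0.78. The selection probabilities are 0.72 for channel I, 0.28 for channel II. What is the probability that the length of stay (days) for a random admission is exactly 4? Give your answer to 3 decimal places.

0.157

Conditional on each channel, P(X = 4): I: 0.0736939; II: 0.370151.
By total probability, P(X = 4) = 0.72·0.0736939 + 0.28·0.370151 = 0.156702.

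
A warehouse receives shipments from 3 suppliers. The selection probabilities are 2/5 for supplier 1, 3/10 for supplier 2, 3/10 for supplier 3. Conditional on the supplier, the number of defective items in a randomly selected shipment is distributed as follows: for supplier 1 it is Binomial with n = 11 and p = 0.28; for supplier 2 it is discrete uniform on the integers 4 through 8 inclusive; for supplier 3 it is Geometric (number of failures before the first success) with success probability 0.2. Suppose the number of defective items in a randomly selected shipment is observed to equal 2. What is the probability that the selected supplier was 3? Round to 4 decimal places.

0.2998

Likelihoods P(X=2 | ·): 1: 0.224218; 2: 0; 3: 0.128.
Posterior ∝ prior × likelihood. Numerator for 3: 0.3·0.128 = 0.0384.
Normalizing constant: 0.4·0.224218 + 0.3·0 + 0.3·0.128 = 0.128087.
P(3 | observation) = 0.0384 / 0.128087 = 0.299795.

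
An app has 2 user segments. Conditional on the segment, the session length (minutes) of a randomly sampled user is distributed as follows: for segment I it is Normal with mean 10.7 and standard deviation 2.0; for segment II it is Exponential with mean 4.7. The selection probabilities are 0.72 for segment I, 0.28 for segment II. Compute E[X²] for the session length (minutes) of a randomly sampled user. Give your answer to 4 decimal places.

97.6832

For each component E[X²] = Var + (mean)², giving I: 118.49; II: 44.18.
Overall E[X²] = 0.72·118.49 + 0.28·44.18 = 97.6832.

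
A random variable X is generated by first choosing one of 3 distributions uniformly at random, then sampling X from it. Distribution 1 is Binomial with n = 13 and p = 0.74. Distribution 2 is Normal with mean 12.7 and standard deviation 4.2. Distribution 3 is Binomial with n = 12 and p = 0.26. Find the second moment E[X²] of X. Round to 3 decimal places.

For each component E[X²] = Var + (mean)², giving 1: 95.0456; 2: 178.93; 3: 12.0432.
Overall E[X²] = 0.333333·95.0456 + 0.333333·178.93 + 0.333333·12.0432 = 95.3396.

95.340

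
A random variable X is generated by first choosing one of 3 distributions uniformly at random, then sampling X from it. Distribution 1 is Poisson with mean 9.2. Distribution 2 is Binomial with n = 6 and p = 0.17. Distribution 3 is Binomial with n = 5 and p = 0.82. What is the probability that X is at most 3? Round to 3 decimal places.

Conditional on each component, P(X ≤ 3): 1: 0.0184196; 2: 0.990638; 3: 0.222351.
By total probability, P(X ≤ 3) = 0.333333·0.0184196 + 0.333333·0.990638 + 0.333333·0.222351 = 0.410469.

0.410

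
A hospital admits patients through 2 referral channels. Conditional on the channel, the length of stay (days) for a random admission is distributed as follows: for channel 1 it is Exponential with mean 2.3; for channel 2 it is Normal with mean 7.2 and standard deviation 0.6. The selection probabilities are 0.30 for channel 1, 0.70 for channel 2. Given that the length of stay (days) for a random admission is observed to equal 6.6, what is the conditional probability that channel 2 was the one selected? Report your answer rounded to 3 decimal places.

0.974

Likelihoods f(6.6 | ·): 1: 0.0246624; 2: 0.403285.
Posterior ∝ prior × likelihood. Numerator for 2: 0.7·0.403285 = 0.282299.
Normalizing constant: 0.3·0.0246624 + 0.7·0.403285 = 0.289698.
P(2 | observation) = 0.282299 / 0.289698 = 0.974461.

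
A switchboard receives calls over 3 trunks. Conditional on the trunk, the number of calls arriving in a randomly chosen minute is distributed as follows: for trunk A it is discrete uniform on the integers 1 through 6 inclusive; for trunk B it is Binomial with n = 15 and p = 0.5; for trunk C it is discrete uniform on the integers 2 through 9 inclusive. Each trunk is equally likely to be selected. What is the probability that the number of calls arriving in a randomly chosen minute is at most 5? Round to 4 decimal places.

0.4947

Conditional on each trunk, P(X ≤ 5): A: 0.833333; B: 0.150879; C: 0.5.
By total probability, P(X ≤ 5) = 0.333333·0.833333 + 0.333333·0.150879 + 0.333333·0.5 = 0.494737.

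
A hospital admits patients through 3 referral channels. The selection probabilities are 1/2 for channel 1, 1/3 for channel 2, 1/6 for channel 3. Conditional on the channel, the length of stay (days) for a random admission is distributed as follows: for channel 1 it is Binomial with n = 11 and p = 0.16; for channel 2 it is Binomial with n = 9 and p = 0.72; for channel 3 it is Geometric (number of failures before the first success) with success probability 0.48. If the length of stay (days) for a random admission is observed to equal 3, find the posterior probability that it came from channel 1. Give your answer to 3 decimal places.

Likelihoods P(X=3 | ·): 1: 0.167524; 2: 0.0151086; 3: 0.0674918.
Posterior ∝ prior × likelihood. Numerator for 1: 0.5·0.167524 = 0.0837622.
Normalizing constant: 0.5·0.167524 + 0.333333·0.0151086 + 0.166667·0.0674918 = 0.100047.
P(1 | observation) = 0.0837622 / 0.100047 = 0.837228.

0.837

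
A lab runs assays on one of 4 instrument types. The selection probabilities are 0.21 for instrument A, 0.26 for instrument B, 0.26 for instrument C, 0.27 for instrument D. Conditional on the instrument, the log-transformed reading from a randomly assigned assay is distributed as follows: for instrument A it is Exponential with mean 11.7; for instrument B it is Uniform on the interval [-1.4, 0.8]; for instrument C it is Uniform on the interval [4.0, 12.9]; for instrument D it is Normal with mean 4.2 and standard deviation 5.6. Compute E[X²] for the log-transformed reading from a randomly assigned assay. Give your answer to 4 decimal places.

91.1329

For each component E[X²] = Var + (mean)², giving A: 273.78; B: 0.493333; C: 78.0033; D: 49.
Overall E[X²] = 0.21·273.78 + 0.26·0.493333 + 0.26·78.0033 + 0.27·49 = 91.1329.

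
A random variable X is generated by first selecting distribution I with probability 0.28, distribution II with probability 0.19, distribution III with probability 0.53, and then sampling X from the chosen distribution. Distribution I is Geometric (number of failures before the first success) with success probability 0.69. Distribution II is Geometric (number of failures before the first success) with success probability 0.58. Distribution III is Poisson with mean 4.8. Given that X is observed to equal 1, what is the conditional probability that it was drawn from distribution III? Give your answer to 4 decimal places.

0.1647

Likelihoods P(X=1 | ·): I: 0.2139; II: 0.2436; III: 0.0395028.
Posterior ∝ prior × likelihood. Numerator for III: 0.53·0.0395028 = 0.0209365.
Normalizing constant: 0.28·0.2139 + 0.19·0.2436 + 0.53·0.0395028 = 0.127112.
P(III | observation) = 0.0209365 / 0.127112 = 0.164708.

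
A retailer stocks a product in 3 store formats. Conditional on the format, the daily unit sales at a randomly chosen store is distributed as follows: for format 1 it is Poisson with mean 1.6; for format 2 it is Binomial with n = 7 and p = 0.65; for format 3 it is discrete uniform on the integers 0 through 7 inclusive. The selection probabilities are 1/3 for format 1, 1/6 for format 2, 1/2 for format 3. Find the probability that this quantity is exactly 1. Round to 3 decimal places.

Conditional on each format, P(X = 1): 1: 0.323034; 2: 0.00836411; 3: 0.125.
By total probability, P(X = 1) = 0.333333·0.323034 + 0.166667·0.00836411 + 0.5·0.125 = 0.171572.

0.172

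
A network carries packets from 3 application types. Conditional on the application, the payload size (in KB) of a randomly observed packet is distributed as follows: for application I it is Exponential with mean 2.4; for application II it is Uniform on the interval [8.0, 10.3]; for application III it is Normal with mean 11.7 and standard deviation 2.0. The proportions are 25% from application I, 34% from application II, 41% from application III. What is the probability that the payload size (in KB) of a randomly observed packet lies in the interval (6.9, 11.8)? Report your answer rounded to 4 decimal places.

0.5621

Conditional on each application, P(6.9 < X < 11.8): I: 0.0490926; II: 1; III: 0.511741.
By total probability, P(6.9 < X < 11.8) = 0.25·0.0490926 + 0.34·1 + 0.41·0.511741 = 0.562087.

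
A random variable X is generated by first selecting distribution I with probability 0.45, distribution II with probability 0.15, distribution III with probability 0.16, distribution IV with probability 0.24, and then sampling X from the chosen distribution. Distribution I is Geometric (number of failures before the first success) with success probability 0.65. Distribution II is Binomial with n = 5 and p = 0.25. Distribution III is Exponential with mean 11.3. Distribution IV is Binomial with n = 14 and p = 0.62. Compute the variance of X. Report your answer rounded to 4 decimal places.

Per component, I: μ=0.538462, E[X²]=1.11834; II: μ=1.25, E[X²]=2.5; III: μ=11.3, E[X²]=255.38; IV: μ=8.68, E[X²]=78.6408.
E[X] = 0.45·0.538462 + 0.15·1.25 + 0.16·11.3 + 0.24·8.68 = 4.32101.
E[X²] = 0.45·1.11834 + 0.15·2.5 + 0.16·255.38 + 0.24·78.6408 = 60.6128.
Var(X) = E[X²] − (E[X])² = 60.6128 − 18.6711 = 41.9417.

41.9417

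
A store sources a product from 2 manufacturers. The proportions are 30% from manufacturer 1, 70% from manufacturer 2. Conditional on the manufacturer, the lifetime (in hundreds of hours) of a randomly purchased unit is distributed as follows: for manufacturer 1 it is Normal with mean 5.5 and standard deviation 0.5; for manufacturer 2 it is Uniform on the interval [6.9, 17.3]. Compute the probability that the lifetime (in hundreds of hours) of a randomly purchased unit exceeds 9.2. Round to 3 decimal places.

0.545

Conditional on each manufacturer, P(X > 9.2): 1: 6.81677e-14; 2: 0.778846.
By total probability, P(X > 9.2) = 0.3·6.81677e-14 + 0.7·0.778846 = 0.545192.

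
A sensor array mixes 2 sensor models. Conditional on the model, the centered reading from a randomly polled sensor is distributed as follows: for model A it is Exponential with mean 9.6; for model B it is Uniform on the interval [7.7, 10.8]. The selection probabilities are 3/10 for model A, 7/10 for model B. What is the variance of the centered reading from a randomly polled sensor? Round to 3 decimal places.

Per component, A: μ=9.6, E[X²]=184.32; B: μ=9.25, E[X²]=86.3633.
E[X] = 0.3·9.6 + 0.7·9.25 = 9.355.
E[X²] = 0.3·184.32 + 0.7·86.3633 = 115.75.
Var(X) = E[X²] − (E[X])² = 115.75 − 87.516 = 28.2343.

28.234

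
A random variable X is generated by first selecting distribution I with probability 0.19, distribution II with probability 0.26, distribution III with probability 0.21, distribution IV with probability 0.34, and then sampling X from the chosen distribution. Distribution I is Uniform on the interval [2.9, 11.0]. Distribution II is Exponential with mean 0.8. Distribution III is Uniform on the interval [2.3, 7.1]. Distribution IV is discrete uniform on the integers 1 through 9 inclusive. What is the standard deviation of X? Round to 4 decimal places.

Per component, I: μ=6.95, E[X²]=53.77; II: μ=0.8, E[X²]=1.28; III: μ=4.7, E[X²]=24.01; IV: μ=5, E[X²]=31.6667.
E[X] = 0.19·6.95 + 0.26·0.8 + 0.21·4.7 + 0.34·5 = 4.2155.
E[X²] = 0.19·53.77 + 0.26·1.28 + 0.21·24.01 + 0.34·31.6667 = 26.3579.
Var(X) = E[X²] − (E[X])² = 26.3579 − 17.7704 = 8.58743.
SD(X) = √8.58743 = 2.93043.

2.9304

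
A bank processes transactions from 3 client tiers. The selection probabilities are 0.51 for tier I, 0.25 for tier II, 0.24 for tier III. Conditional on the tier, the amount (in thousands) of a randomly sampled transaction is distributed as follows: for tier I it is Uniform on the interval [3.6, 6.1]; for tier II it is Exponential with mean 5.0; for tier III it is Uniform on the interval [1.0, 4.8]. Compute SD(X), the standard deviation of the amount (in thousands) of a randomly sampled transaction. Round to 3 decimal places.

Per component, I: μ=4.85, E[X²]=24.0433; II: μ=5, E[X²]=50; III: μ=2.9, E[X²]=9.61333.
E[X] = 0.51·4.85 + 0.25·5 + 0.24·2.9 = 4.4195.
E[X²] = 0.51·24.0433 + 0.25·50 + 0.24·9.61333 = 27.0693.
Var(X) = E[X²] − (E[X])² = 27.0693 − 19.532 = 7.53732.
SD(X) = √7.53732 = 2.74542.

2.745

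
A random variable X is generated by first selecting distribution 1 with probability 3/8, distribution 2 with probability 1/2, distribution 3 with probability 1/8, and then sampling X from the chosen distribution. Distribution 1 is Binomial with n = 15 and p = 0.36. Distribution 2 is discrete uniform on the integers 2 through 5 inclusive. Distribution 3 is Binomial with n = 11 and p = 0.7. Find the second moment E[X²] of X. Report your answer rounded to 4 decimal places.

26.6810

For each component E[X²] = Var + (mean)², giving 1: 32.616; 2: 13.5; 3: 61.6.
Overall E[X²] = 0.375·32.616 + 0.5·13.5 + 0.125·61.6 = 26.681.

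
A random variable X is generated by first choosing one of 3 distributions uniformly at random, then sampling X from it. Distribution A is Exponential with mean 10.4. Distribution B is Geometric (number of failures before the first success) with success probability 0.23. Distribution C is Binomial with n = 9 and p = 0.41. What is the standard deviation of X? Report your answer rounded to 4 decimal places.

Per component, A: μ=10.4, E[X²]=216.32; B: μ=3.34783, E[X²]=25.7637; C: μ=3.69, E[X²]=15.7932.
E[X] = 0.333333·10.4 + 0.333333·3.34783 + 0.333333·3.69 = 5.81261.
E[X²] = 0.333333·216.32 + 0.333333·25.7637 + 0.333333·15.7932 = 85.959.
Var(X) = E[X²] − (E[X])² = 85.959 − 33.7864 = 52.1725.
SD(X) = √52.1725 = 7.22306.

7.2231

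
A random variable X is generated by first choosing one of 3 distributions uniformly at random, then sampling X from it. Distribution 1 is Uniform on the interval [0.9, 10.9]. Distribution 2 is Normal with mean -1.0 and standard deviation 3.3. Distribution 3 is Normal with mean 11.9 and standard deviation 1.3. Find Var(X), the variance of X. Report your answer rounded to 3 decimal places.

Per component, 1: μ=5.9, E[X²]=43.1433; 2: μ=-1, E[X²]=11.89; 3: μ=11.9, E[X²]=143.3.
E[X] = 0.333333·5.9 + 0.333333·-1 + 0.333333·11.9 = 5.6.
E[X²] = 0.333333·43.1433 + 0.333333·11.89 + 0.333333·143.3 = 66.1111.
Var(X) = E[X²] − (E[X])² = 66.1111 − 31.36 = 34.7511.

34.751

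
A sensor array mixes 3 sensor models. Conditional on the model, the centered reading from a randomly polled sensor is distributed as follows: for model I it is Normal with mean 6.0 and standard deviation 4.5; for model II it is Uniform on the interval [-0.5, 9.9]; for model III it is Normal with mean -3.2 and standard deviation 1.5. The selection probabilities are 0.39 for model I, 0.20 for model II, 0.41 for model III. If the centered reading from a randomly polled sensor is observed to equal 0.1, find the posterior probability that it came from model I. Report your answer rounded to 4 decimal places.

Likelihoods f(0.1 | ·): I: 0.0375335; II: 0.0961538; III: 0.0236497.
Posterior ∝ prior × likelihood. Numerator for I: 0.39·0.0375335 = 0.0146381.
Normalizing constant: 0.39·0.0375335 + 0.2·0.0961538 + 0.41·0.0236497 = 0.0435652.
P(I | observation) = 0.0146381 / 0.0435652 = 0.336003.

0.3360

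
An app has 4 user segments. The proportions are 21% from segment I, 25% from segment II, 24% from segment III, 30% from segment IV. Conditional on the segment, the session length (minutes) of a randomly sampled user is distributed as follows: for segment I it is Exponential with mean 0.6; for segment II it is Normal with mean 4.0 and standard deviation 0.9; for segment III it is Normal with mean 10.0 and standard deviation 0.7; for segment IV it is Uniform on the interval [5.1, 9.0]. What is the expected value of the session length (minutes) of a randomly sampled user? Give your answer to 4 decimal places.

Component means — I: 0.6; II: 4; III: 10; IV: 7.05.
E[X] = 0.21·0.6 + 0.25·4 + 0.24·10 + 0.3·7.05 = 5.641.

5.6410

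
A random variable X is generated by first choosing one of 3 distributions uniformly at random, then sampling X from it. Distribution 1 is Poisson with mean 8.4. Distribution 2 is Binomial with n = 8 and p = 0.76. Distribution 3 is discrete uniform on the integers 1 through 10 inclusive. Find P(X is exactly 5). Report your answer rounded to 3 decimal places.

0.125

Conditional on each component, P(X = 5): 1: 0.0783685; 2: 0.196286; 3: 0.1.
By total probability, P(X = 5) = 0.333333·0.0783685 + 0.333333·0.196286 + 0.333333·0.1 = 0.124885.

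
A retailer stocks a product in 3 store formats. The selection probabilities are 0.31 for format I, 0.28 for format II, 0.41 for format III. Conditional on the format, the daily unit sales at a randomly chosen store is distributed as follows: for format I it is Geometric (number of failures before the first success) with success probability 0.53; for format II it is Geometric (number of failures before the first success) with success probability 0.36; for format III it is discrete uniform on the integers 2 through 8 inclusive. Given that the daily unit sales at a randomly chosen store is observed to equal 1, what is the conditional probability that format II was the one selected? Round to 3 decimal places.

0.455

Likelihoods P(X=1 | ·): I: 0.2491; II: 0.2304; III: 0.
Posterior ∝ prior × likelihood. Numerator for II: 0.28·0.2304 = 0.064512.
Normalizing constant: 0.31·0.2491 + 0.28·0.2304 + 0.41·0 = 0.141733.
P(II | observation) = 0.064512 / 0.141733 = 0.455166.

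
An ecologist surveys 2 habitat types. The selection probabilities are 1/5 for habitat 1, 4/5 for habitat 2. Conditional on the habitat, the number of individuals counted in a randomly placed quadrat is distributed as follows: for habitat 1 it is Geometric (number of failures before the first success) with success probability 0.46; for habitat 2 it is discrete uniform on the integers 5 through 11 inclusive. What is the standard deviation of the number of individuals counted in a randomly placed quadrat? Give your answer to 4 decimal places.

3.3415

Per component, 1: μ=1.17391, E[X²]=3.93006; 2: μ=8, E[X²]=68.
E[X] = 0.2·1.17391 + 0.8·8 = 6.63478.
E[X²] = 0.2·3.93006 + 0.8·68 = 55.186.
Var(X) = E[X²] − (E[X])² = 55.186 − 44.0203 = 11.1657.
SD(X) = √11.1657 = 3.34151.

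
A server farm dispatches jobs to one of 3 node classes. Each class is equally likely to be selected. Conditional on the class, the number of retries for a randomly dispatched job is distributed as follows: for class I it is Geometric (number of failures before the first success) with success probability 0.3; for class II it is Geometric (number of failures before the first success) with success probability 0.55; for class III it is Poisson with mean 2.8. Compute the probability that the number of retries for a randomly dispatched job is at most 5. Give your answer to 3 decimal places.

0.936

Conditional on each class, P(X ≤ 5): I: 0.882351; II: 0.991696; III: 0.93489.
By total probability, P(X ≤ 5) = 0.333333·0.882351 + 0.333333·0.991696 + 0.333333·0.93489 = 0.936312.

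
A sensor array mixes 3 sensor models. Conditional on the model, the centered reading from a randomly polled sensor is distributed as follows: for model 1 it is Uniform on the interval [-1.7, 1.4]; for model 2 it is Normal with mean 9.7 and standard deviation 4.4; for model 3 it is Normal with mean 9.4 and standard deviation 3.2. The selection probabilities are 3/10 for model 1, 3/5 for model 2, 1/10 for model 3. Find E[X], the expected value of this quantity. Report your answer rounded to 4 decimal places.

Component means — 1: -0.15; 2: 9.7; 3: 9.4.
E[X] = 0.3·-0.15 + 0.6·9.7 + 0.1·9.4 = 6.715.

6.7150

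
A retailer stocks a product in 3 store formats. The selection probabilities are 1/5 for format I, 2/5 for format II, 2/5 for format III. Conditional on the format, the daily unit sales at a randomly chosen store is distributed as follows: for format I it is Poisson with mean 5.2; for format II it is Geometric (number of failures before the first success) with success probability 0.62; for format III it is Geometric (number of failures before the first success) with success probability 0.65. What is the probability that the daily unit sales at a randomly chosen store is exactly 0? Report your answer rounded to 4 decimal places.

Conditional on each format, P(X = 0): I: 0.00551656; II: 0.62; III: 0.65.
By total probability, P(X = 0) = 0.2·0.00551656 + 0.4·0.62 + 0.4·0.65 = 0.509103.

0.5091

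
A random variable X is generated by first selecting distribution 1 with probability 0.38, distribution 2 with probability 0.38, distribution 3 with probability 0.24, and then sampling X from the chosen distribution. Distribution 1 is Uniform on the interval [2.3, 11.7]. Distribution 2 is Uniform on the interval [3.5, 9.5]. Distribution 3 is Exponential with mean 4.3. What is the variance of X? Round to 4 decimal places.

9.5180

Per component, 1: μ=7, E[X²]=56.3633; 2: μ=6.5, E[X²]=45.25; 3: μ=4.3, E[X²]=36.98.
E[X] = 0.38·7 + 0.38·6.5 + 0.24·4.3 = 6.162.
E[X²] = 0.38·56.3633 + 0.38·45.25 + 0.24·36.98 = 47.4883.
Var(X) = E[X²] − (E[X])² = 47.4883 − 37.9702 = 9.51802.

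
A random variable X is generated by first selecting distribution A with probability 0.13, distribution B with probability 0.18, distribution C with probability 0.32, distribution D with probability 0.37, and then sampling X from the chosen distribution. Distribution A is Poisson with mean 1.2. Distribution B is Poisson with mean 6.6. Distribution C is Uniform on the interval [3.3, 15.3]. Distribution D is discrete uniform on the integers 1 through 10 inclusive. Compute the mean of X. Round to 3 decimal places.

Component means — A: 1.2; B: 6.6; C: 9.3; D: 5.5.
E[X] = 0.13·1.2 + 0.18·6.6 + 0.32·9.3 + 0.37·5.5 = 6.355.

6.355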